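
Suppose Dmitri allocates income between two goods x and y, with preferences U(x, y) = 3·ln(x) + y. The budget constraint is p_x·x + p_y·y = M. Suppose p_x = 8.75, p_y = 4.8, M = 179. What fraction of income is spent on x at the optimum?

share on x = 0.0804

MU_x = 3/x, MU_y = 1. Tangency: 3/x = p_x/p_y.
So x*(p_x,p_y) = 3·p_y/p_x, independent of income; and y* = (M − 3·p_y)/p_y.
At the given prices: x* = 3·4.8/8.75 = 1.6457, and y* = 34.2917.
Expenditure on x: 8.75·1.6457 = 14.4; share = 0.0804.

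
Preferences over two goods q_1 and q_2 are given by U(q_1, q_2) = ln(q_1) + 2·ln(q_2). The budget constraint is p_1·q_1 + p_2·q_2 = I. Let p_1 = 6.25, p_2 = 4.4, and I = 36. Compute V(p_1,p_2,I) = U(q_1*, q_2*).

At p_1=6.25, p_2=4.4, I=36: q_1* = 1/3·36/6.25 = 1.92, q_2* = 5.4545.
Utility at the optimum: U(1.92, 5.4545) = 4.0452.

V = 4.0452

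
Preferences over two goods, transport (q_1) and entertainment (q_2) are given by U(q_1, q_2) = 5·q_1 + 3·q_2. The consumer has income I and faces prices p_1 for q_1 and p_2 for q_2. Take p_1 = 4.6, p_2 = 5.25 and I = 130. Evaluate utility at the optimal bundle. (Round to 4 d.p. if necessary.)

Linear utility — the consumer picks whichever good has higher MU/price: 5/4.6 = 1.087 vs 3/5.25 = 0.5714.
q_1 gives more utility per dollar, so spend all income on q_1: q_1* = I/p_1, q_2* = 0.
Numerically: q_1* = 28.2609, q_2* = 0.
Utility at the optimum: U(28.2609, 0) = 141.3043.

V = 141.3043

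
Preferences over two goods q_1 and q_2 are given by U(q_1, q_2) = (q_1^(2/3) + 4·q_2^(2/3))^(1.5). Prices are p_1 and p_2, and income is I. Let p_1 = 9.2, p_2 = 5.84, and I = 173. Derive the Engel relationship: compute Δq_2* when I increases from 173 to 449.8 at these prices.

MRS = MU_q_1/MU_q_2 = (1/4)·(q_2/q_1)^(1/3). Set equal to p_1/p_2.
Hence q_2/q_1 = (4·p_1/p_2)^(1/(1/3)), i.e. raised to the 3 power.
Substitute q_2 = (q_2/q_1)·q_1 into the budget: q_1* = I/(p_1 + p_2·(q_2/q_1)).
Numerically q_2/q_1 = 250.210145, so q_1* = 173/(9.2 + 5.84·250.210145) = 0.1177 and q_2* = 250.210145·0.1177 = 29.4379.
At I' = 449.8: q_2* = 76.5387. Change: 76.5387 − 29.4379 = 47.1007.

Δq_2* = 47.1007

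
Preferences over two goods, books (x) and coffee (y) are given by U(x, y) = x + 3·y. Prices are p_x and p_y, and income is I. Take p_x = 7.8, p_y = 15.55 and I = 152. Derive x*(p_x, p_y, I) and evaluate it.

x* = 0

Linear utility — the consumer picks whichever good has higher MU/price: 1/7.8 = 0.1282 vs 3/15.55 = 0.1929.
y gives more utility per dollar, so spend all income on y: y* = I/p_y, x* = 0.
Numerically: x* = 0, y* = 9.7749.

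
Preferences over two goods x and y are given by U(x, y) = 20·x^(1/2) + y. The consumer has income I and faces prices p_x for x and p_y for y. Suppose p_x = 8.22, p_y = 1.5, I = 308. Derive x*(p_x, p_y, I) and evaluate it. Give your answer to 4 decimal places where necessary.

x* = 3.33

MU_x = 10/√x, MU_y = 1. Tangency: 10/√x = p_x/p_y.
Thus x* = (10·p_y/p_x)² — independent of I — with the rest of income spent on y.
Plugging in: x* = (10·1.5/8.22)² = 3.33.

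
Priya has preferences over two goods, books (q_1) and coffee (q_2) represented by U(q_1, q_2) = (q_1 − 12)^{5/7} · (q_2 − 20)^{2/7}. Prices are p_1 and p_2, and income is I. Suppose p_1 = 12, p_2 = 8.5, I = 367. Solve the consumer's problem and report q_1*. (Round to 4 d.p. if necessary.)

Substituting into the budget: q_1* = 12 + 5/7·(I − 12·p_1 − 20·p_2)/p_1, and q_2* = 20 + 2/7·(…)/p_2.
Discretionary income = 367 − 12·12 − 20·8.5 = 53; q_1* = 12 + 5/7·53/12 = 15.1548.

q_1* = 15.1548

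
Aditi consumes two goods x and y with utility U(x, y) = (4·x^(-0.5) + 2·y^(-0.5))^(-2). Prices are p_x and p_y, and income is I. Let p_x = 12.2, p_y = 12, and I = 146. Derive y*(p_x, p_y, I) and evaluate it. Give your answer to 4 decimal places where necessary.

y* = 4.6864

Numerically y/x = 0.636941, so x* = 146/(12.2 + 12·0.636941) = 7.3577 and y* = 0.636941·7.3577 = 4.6864.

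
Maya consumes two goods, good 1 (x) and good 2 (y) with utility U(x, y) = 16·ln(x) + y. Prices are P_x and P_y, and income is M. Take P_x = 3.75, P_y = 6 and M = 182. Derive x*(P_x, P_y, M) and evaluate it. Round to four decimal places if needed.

x* = 25.6

At the given prices: x* = 16·6/3.75 = 25.6.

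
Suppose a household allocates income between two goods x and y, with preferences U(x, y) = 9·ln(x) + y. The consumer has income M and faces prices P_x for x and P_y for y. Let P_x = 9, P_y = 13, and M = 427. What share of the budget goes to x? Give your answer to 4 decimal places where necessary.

So x*(P_x,P_y) = 9·P_y/P_x, independent of income; and y* = (M − 9·P_y)/P_y.
At the given prices: x* = 9·13/9 = 13, and y* = 23.8462.
Expenditure on x: 9·13 = 117; share = 0.274.

share on x = 0.274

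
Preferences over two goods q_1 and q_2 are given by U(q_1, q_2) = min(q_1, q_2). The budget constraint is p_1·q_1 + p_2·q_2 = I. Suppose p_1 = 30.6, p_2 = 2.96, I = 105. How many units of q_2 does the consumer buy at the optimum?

Leontief preferences: the optimum is at the kink where q_1/1 = q_2/1, i.e. q_2 = q_1.
Budget: p_1·q_1 + p_2·q_1 = I, so (p_1 + p_2)·q_1 = I.
Demand: q_1*(p_1,p_2,I) = I/(p_1 + p_2), q_2* = I/(p_1 + p_2).
Here 30.6 + 2.96 = 33.56, giving q_2* = 3.1287.

q_2* = 3.1287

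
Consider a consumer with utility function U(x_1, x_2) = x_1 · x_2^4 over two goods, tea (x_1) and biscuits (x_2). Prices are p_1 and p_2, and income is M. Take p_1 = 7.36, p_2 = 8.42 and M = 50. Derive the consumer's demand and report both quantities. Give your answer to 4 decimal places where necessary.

x_1* = 1.3587, x_2* = 4.7506

Tangency: MRS = (1/4)·x_2/x_1 = p_1/p_2.
Rearranging, p_2·x_2 = 4·p_1·x_1. Substituting into the budget gives p_1·x_1·(1 + 4) = M.
Demand: x_1*(p_1,p_2,M) = 0.2·M/p_1 and x_2* = 0.8·M/p_2.
At p_1=7.36, p_2=8.42, M=50: x_1* = 0.2·50/7.36 = 1.3587, x_2* = 4.7506.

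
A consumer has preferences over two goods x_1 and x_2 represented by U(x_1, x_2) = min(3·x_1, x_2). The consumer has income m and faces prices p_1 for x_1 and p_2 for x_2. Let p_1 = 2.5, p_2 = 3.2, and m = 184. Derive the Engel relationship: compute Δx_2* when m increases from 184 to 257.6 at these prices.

Leontief preferences: the optimum is at the kink where x_1/1 = x_2/3, i.e. x_2 = 3·x_1.
Budget: p_1·x_1 + p_2·3·x_1 = m, so (p_1 + 3·p_2)·x_1 = m.
Demand: x_1*(p_1,p_2,m) = m/(p_1 + 3·p_2), x_2* = 3·m/(p_1 + 3·p_2).
Here 2.5 + 3·3.2 = 12.1, giving x_2* = 45.6198.
At m' = 257.6: x_2* = 63.8678. Change: 63.8678 − 45.6198 = 18.2479.

Δx_2* = 18.2479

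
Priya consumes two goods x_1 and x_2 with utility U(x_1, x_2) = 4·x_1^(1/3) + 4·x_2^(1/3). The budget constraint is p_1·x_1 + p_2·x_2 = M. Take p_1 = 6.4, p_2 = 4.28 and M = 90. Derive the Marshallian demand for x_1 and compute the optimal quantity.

x_1* = 6.3264

MU_x_1 ∝ 4·x_1^(-2/3), MU_x_2 ∝ 4·x_2^(-2/3), so MRS = (x_2/x_1)^(2/3) = p_1/p_2.
Solve for the ratio: x_2/x_1 = [p_1/p_2]^(1.5).
Substitute x_2 = (x_2/x_1)·x_1 into the budget: x_1* = M/(p_1 + p_2·(x_2/x_1)).
Numerically x_2/x_1 = 1.828539, so x_1* = 90/(6.4 + 4.28·1.828539) = 6.3264.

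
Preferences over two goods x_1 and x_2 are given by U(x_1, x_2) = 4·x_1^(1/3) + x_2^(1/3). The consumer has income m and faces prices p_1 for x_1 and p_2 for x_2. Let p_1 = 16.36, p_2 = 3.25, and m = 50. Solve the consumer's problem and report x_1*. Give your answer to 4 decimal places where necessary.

MU_x_1 ∝ 4·x_1^(-2/3), MU_x_2 ∝ x_2^(-2/3), so MRS = 4·(x_2/x_1)^(2/3) = p_1/p_2.
Solve for the ratio: x_2/x_1 = [(1/4)·p_1/p_2]^(1.5).
Substitute x_2 = (x_2/x_1)·x_1 into the budget: x_1* = m/(p_1 + p_2·(x_2/x_1)).
Numerically x_2/x_1 = 1.411757, so x_1* = 50/(16.36 + 3.25·1.411757) = 2.3868.

x_1* = 2.3868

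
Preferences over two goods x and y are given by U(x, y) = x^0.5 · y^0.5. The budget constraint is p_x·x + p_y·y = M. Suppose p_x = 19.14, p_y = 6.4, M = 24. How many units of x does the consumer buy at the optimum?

x* = 0.627

Tangency: MRS = y/x = p_x/p_y.
Rearranging, p_y·y = p_x·x. Substituting into the budget gives p_x·x·(1 + 1) = M.
Demand: x*(p_x,p_y,M) = 0.5·M/p_x and y* = 0.5·M/p_y.
At p_x=19.14, p_y=6.4, M=24: x* = 0.5·24/19.14 = 0.627.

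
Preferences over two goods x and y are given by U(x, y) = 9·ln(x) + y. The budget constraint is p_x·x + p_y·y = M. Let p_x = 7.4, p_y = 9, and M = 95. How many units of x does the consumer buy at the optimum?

Set MRS = p_x/p_y: (9/x)/1 = p_x/p_y.
So x*(p_x,p_y) = 9·p_y/p_x, independent of income; and y* = (M − 9·p_y)/p_y.
At the given prices: x* = 9·9/7.4 = 10.9459.

x* = 10.9459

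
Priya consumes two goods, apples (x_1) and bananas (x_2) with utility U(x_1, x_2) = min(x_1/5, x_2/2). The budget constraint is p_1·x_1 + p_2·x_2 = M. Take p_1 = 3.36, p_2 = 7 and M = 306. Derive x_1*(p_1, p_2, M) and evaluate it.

With perfect complements, no substitution: consume in ratio x_1:x_2 = 5:2.
Budget: p_1·x_1 + p_2·(2/5)·x_1 = M, so (5·p_1 + 2·p_2)·x_1 = 5·M.
Demand: x_1*(p_1,p_2,M) = 5·M/(5·p_1 + 2·p_2), x_2* = 2·M/(5·p_1 + 2·p_2).
Here 5·3.36 + 2·7 = 30.8, giving x_1* = 49.6753.

x_1* = 49.6753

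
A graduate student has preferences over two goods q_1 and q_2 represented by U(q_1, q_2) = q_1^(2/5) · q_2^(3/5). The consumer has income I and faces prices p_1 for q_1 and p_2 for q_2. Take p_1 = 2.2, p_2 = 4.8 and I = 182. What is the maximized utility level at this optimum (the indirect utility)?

V = 26.4285

Tangency: MRS = (2/3)·q_2/q_1 = p_1/p_2.
Rearranging, p_2·q_2 = (3/2)·p_1·q_1. Substituting into the budget gives p_1·q_1·(1 + (3/2)) = I.
Demand: q_1*(p_1,p_2,I) = 0.4·I/p_1 and q_2* = 0.6·I/p_2.
At p_1=2.2, p_2=4.8, I=182: q_1* = 0.4·182/2.2 = 33.0909, q_2* = 22.75.
Utility at the optimum: U(33.0909, 22.75) = 26.4285.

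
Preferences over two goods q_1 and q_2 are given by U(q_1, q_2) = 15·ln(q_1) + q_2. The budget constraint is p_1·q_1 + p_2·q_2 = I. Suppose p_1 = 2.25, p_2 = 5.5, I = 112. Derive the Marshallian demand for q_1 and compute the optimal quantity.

MU_q_1 = 15/q_1, MU_q_2 = 1. Tangency: 15/q_1 = p_1/p_2.
So q_1*(p_1,p_2) = 15·p_2/p_1, independent of income; and q_2* = (I − 15·p_2)/p_2.
At the given prices: q_1* = 15·5.5/2.25 = 36.6667.

q_1* = 36.6667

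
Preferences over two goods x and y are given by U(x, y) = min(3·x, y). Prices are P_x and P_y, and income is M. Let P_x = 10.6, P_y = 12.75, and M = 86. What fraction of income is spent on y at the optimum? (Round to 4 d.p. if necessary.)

Leontief preferences: the optimum is at the kink where x/1 = y/3, i.e. y = 3·x.
Budget: P_x·x + P_y·3·x = M, so (P_x + 3·P_y)·x = M.
Demand: x*(P_x,P_y,M) = M/(P_x + 3·P_y), y* = 3·M/(P_x + 3·P_y).
Here 10.6 + 3·12.75 = 48.85, giving x* = 1.7605 and y* = 5.2815.
Expenditure on y: 12.75·5.2815 = 67.3388; share = 0.783.

share on y = 0.783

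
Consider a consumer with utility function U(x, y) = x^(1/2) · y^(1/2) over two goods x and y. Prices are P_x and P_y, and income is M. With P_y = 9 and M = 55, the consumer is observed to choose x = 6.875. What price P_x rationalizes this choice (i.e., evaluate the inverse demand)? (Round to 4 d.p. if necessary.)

P_x = 4

MU_x/MU_y = (0.5·y)/(0.5·x); tangency sets this equal to P_x/P_y.
Rearranging, P_y·y = P_x·x. Substituting into the budget gives P_x·x·(1 + 1) = M.
Demand: x*(P_x,P_y,M) = 0.5·M/P_x and y* = 0.5·M/P_y.
Set x* = 6.875 in the demand function and solve for P_x: P_x = 4.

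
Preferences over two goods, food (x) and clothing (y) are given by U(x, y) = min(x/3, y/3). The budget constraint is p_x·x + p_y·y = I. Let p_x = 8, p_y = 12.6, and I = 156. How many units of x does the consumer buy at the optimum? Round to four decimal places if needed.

x* = 7.5728

With perfect complements, no substitution: consume in ratio x:y = 3:3.
Budget: p_x·x + p_y·x = I, so (3·p_x + 3·p_y)·x = 3·I.
Demand: x*(p_x,p_y,I) = 3·I/(3·p_x + 3·p_y), y* = 3·I/(3·p_x + 3·p_y).
Here 3·8 + 3·12.6 = 61.8, giving x* = 7.5728.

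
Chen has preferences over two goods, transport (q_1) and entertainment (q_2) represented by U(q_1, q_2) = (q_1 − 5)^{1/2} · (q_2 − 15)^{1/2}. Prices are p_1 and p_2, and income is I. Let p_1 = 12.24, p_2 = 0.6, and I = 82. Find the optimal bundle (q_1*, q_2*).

MRS = (q_2−15)/(q_1−5). Tangency with p_1/p_2 gives q_2−15 = (p_1/p_2)·(q_1−5).
After buying the subsistence bundle (5, 15), a share 0.5 of the remaining income goes to q_1: q_1* = 5 + 0.5·(I − 5p_1 − 15p_2)/p_1.
Discretionary income = 82 − 5·12.24 − 15·0.6 = 11.8; q_1* = 5 + 0.5·11.8/12.24 = 5.482; q_2* = 15 + 0.5·11.8/0.6 = 24.8333.

q_1* = 5.482, q_2* = 24.8333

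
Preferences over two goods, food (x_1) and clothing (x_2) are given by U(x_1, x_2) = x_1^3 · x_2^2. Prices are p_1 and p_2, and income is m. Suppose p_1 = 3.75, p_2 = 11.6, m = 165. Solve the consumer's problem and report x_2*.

x_2* = 5.6897

MU_x_1/MU_x_2 = (3·x_2)/(2·x_1); tangency sets this equal to p_1/p_2.
So 3·p_2·x_2 = 2·p_1·x_1; combined with the budget, a share 0.6 of income goes to x_1.
Demand: x_1*(p_1,p_2,m) = 0.6·m/p_1 and x_2* = 0.4·m/p_2.
At p_1=3.75, p_2=11.6, m=165: x_2* = 0.4·165/11.6 = 5.6897.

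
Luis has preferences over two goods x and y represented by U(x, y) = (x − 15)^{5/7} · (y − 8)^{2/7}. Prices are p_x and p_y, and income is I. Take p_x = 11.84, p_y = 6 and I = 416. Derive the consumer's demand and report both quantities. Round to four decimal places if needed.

MRS = (5/2)·(y−8)/(x−15). Tangency with p_x/p_y gives y−8 = (2/5)·(p_x/p_y)·(x−15).
Substituting into the budget: x* = 15 + 5/7·(I − 15·p_x − 8·p_y)/p_x, and y* = 8 + 2/7·(…)/p_y.
Discretionary income = 416 − 15·11.84 − 8·6 = 190.4; x* = 15 + 5/7·190.4/11.84 = 26.4865; y* = 8 + 2/7·190.4/6 = 17.0667.

x* = 26.4865, y* = 17.0667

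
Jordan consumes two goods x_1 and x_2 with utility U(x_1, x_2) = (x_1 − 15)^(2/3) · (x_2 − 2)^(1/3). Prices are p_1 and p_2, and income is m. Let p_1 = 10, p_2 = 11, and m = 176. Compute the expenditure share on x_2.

share on x_2 = 0.1326

Let x_1' = x_1−15, x_2' = x_2−2. MRS = 2·x_2'/x_1' = p_1/p_2.
After buying the subsistence bundle (15, 2), a share 2/3 of the remaining income goes to x_1: x_1* = 15 + 2/3·(m − 15p_1 − 2p_2)/p_1.
Discretionary income = 176 − 15·10 − 2·11 = 4; x_1* = 15 + 2/3·4/10 = 15.2667; x_2* = 2 + 1/3·4/11 = 2.1212.
Expenditure on x_2: 11·2.1212 = 23.3333; share = 0.1326.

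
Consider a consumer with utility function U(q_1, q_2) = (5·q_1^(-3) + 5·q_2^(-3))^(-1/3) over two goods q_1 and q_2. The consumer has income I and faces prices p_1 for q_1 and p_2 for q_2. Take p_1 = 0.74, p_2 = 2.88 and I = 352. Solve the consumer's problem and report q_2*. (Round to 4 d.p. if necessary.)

From the CES first-order condition, (q_2/q_1)^(4) = p_1/p_2.
Solve for the ratio: q_2/q_1 = [p_1/p_2]^(0.25).
Substitute q_2 = (q_2/q_1)·q_1 into the budget: q_1* = I/(p_1 + p_2·(q_2/q_1)).
Numerically q_2/q_1 = 0.711967, so q_1* = 352/(0.74 + 2.88·0.711967) = 126.1439 and q_2* = 0.711967·126.1439 = 89.8103.

q_2* = 89.8103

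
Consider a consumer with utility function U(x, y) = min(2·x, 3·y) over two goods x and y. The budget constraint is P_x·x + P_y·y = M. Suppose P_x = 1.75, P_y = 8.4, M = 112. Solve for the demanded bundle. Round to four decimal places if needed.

x* = 15.2381, y* = 10.1587

Leontief preferences: the optimum is at the kink where x/3 = y/2, i.e. y = (2/3)·x.
Budget: P_x·x + P_y·(2/3)·x = M, so (3·P_x + 2·P_y)·x = 3·M.
Demand: x*(P_x,P_y,M) = 3·M/(3·P_x + 2·P_y), y* = 2·M/(3·P_x + 2·P_y).
Here 3·1.75 + 2·8.4 = 22.05, giving x* = 15.2381 and y* = 10.1587.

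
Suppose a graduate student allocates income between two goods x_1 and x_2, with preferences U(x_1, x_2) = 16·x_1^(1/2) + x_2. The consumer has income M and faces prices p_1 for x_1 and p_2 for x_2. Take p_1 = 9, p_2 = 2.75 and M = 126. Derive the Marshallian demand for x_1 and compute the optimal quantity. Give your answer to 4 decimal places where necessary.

x_1* = 5.9753

MU_x_1 = 8/√x_1, MU_x_2 = 1. Tangency: 8/√x_1 = p_1/p_2.
Solve: √x_1 = 8·p_2/p_1, so x_1*(p_1,p_2) = (8·p_2/p_1)², and x_2* = (M − p_1·x_1*)/p_2.
Plugging in: x_1* = (8·2.75/9)² = 5.9753.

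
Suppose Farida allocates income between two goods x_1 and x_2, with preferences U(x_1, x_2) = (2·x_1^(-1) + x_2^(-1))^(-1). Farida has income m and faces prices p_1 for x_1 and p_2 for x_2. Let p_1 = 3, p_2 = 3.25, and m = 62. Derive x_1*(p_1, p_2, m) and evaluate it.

MU_x_1 ∝ 2·x_1^(-2), MU_x_2 ∝ x_2^(-2), so MRS = 2·(x_2/x_1)^(2) = p_1/p_2.
Hence x_2/x_1 = ((1/2)·p_1/p_2)^(1/(2)), i.e. raised to the 0.5 power.
Substitute x_2 = (x_2/x_1)·x_1 into the budget: x_1* = m/(p_1 + p_2·(x_2/x_1)).
Numerically x_2/x_1 = 0.679366, so x_1* = 62/(3 + 3.25·0.679366) = 11.9049.

x_1* = 11.9049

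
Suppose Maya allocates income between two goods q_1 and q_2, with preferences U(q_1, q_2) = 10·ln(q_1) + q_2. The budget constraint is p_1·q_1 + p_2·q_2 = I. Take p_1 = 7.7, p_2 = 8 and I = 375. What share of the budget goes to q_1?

share on q_1 = 0.2133

MU_q_1 = 10/q_1, MU_q_2 = 1. Tangency: 10/q_1 = p_1/p_2.
So q_1*(p_1,p_2) = 10·p_2/p_1, independent of income; and q_2* = (I − 10·p_2)/p_2.
At the given prices: q_1* = 10·8/7.7 = 10.3896, and q_2* = 36.875.
Expenditure on q_1: 7.7·10.3896 = 80; share = 0.2133.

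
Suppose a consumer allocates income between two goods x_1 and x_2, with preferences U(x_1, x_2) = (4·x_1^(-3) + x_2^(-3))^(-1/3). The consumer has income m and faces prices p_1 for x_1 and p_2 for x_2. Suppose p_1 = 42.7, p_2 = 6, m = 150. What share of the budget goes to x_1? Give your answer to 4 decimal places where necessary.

Numerically x_2/x_1 = 1.154926, so x_1* = 150/(42.7 + 6·1.154926) = 3.0224 and x_2* = 1.154926·3.0224 = 3.4906.
Expenditure on x_1: 42.7·3.0224 = 129.0562; share = 0.8604.

share on x_1 = 0.8604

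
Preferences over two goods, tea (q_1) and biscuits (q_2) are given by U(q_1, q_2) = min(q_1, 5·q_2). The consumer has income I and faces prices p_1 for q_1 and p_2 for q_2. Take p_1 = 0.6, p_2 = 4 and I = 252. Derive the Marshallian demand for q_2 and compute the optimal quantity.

q_2* = 36

With perfect complements, no substitution: consume in ratio q_1:q_2 = 5:1.
Budget: p_1·q_1 + p_2·(1/5)·q_1 = I, so (5·p_1 + p_2)·q_1 = 5·I.
Demand: q_1*(p_1,p_2,I) = 5·I/(5·p_1 + p_2), q_2* = I/(5·p_1 + p_2).
Here 5·0.6 + 4 = 7, giving q_2* = 36.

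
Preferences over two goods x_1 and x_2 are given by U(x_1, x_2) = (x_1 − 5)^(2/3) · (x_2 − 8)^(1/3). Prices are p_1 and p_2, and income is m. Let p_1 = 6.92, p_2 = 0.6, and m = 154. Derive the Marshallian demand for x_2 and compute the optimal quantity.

x_2* = 71.6667

Let x_1' = x_1−5, x_2' = x_2−8. MRS = 2·x_2'/x_1' = p_1/p_2.
Substituting into the budget: x_1* = 5 + 2/3·(m − 5·p_1 − 8·p_2)/p_1, and x_2* = 8 + 1/3·(…)/p_2.
Discretionary income = 154 − 5·6.92 − 8·0.6 = 114.6; x_2* = 8 + 1/3·114.6/0.6 = 71.6667.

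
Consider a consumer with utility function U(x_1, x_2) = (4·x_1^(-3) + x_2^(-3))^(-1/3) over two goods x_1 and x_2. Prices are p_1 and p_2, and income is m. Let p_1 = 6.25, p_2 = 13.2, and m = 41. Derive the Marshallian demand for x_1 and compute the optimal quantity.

MU_x_1 ∝ 4·x_1^(-4), MU_x_2 ∝ x_2^(-4), so MRS = 4·(x_2/x_1)^(4) = p_1/p_2.
Hence x_2/x_1 = ((1/4)·p_1/p_2)^(1/(4)), i.e. raised to the 0.25 power.
With the ratio pinned down, the budget gives x_1* = m/(p_1 + p_2·(x_2/x_1)) and x_2* = (x_2/x_1)·x_1*.
Numerically x_2/x_1 = 0.586559, so x_1* = 41/(6.25 + 13.2·0.586559) = 2.9301.

x_1* = 2.9301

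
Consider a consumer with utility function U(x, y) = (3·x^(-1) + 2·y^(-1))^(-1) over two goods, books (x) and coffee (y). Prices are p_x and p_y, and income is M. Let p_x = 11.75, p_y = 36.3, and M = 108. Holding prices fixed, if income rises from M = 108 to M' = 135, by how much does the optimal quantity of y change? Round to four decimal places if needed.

Δy* = 0.4384

MU_x ∝ 3·x^(-2), MU_y ∝ 2·y^(-2), so MRS = (3/2)·(y/x)^(2) = p_x/p_y.
Solve for the ratio: y/x = [(2/3)·p_x/p_y]^(0.5).
Substitute y = (y/x)·x into the budget: x* = M/(p_x + p_y·(y/x)).
Numerically y/x = 0.464537, so x* = 108/(11.75 + 36.3·0.464537) = 3.7746 and y* = 0.464537·3.7746 = 1.7534.
At M' = 135: y* = 2.1918. Change: 2.1918 − 1.7534 = 0.4384.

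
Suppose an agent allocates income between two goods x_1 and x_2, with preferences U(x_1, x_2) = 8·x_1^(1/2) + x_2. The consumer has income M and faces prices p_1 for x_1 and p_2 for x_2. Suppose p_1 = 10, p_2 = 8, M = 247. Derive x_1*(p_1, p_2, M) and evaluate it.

MU_x_1 = 4/√x_1, MU_x_2 = 1. Tangency: 4/√x_1 = p_1/p_2.
Solve: √x_1 = 4·p_2/p_1, so x_1*(p_1,p_2) = (4·p_2/p_1)², and x_2* = (M − p_1·x_1*)/p_2.
Plugging in: x_1* = (4·8/10)² = 10.24.

x_1* = 10.24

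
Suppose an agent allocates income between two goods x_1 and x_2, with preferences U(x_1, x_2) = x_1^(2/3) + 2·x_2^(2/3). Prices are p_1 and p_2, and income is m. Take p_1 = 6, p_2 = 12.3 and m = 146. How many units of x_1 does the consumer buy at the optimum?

MRS = MU_x_1/MU_x_2 = (1/2)·(x_2/x_1)^(1/3). Set equal to p_1/p_2.
Hence x_2/x_1 = (2·p_1/p_2)^(1/(1/3)), i.e. raised to the 3 power.
Substitute x_2 = (x_2/x_1)·x_1 into the budget: x_1* = m/(p_1 + p_2·(x_2/x_1)).
Numerically x_2/x_1 = 0.928599, so x_1* = 146/(6 + 12.3·0.928599) = 8.3803.

x_1* = 8.3803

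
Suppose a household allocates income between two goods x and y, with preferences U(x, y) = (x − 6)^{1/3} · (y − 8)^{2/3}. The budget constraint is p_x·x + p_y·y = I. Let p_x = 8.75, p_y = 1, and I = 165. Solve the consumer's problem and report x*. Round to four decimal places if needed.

x* = 9.981

MRS = (1/2)·(y−8)/(x−6). Tangency with p_x/p_y gives y−8 = 2·(p_x/p_y)·(x−6).
Substituting into the budget: x* = 6 + 1/3·(I − 6·p_x − 8·p_y)/p_x, and y* = 8 + 2/3·(…)/p_y.
Discretionary income = 165 − 6·8.75 − 8·1 = 104.5; x* = 6 + 1/3·104.5/8.75 = 9.981.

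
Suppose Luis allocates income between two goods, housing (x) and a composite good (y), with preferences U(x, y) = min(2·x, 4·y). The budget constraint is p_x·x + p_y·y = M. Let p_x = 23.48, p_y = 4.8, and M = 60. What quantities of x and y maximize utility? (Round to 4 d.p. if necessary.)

Demand: x*(p_x,p_y,M) = 4·M/(4·p_x + 2·p_y), y* = 2·M/(4·p_x + 2·p_y).
Here 4·23.48 + 2·4.8 = 103.52, giving x* = 2.3184 and y* = 1.1592.

x* = 2.3184, y* = 1.1592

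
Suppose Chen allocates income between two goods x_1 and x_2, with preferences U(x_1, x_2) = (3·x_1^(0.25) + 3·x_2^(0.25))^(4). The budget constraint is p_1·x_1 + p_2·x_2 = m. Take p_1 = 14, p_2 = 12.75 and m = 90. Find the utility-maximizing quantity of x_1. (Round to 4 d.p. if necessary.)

MU_x_1 ∝ 3·x_1^(-0.75), MU_x_2 ∝ 3·x_2^(-0.75), so MRS = (x_2/x_1)^(0.75) = p_1/p_2.
Solve for the ratio: x_2/x_1 = [p_1/p_2]^(4/3).
Substitute x_2 = (x_2/x_1)·x_1 into the budget: x_1* = m/(p_1 + p_2·(x_2/x_1)).
Numerically x_2/x_1 = 1.13281, so x_1* = 90/(14 + 12.75·1.13281) = 3.1642.

x_1* = 3.1642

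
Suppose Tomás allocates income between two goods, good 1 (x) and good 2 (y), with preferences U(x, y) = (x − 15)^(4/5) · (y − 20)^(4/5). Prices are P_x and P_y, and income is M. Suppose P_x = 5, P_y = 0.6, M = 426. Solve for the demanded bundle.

Substituting into the budget: x* = 15 + 0.5·(M − 15·P_x − 20·P_y)/P_x, and y* = 20 + 0.5·(…)/P_y.
Discretionary income = 426 − 15·5 − 20·0.6 = 339; x* = 15 + 0.5·339/5 = 48.9; y* = 20 + 0.5·339/0.6 = 302.5.

x* = 48.9, y* = 302.5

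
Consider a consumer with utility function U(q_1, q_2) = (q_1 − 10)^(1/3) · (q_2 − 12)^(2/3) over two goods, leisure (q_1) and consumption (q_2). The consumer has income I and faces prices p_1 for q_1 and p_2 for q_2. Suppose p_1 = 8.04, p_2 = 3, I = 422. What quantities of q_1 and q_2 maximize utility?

This is Cobb-Douglas in (q_1−10, q_2−12): tangency gives 1/3·p_2·(q_2−12) = 2/3·p_1·(q_1−10).
After buying the subsistence bundle (10, 12), a share 1/3 of the remaining income goes to q_1: q_1* = 10 + 1/3·(I − 10p_1 − 12p_2)/p_1.
Discretionary income = 422 − 10·8.04 − 12·3 = 305.6; q_1* = 10 + 1/3·305.6/8.04 = 22.67; q_2* = 12 + 2/3·305.6/3 = 79.9111.

q_1* = 22.67, q_2* = 79.9111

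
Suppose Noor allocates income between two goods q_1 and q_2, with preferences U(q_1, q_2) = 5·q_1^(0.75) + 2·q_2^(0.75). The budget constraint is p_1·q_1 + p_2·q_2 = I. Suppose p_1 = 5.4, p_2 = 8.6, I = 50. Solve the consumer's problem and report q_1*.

From the CES first-order condition, (5/2)·(q_2/q_1)^(0.25) = p_1/p_2.
Solve for the ratio: q_2/q_1 = [(2/5)·p_1/p_2]^(4).
Substitute q_2 = (q_2/q_1)·q_1 into the budget: q_1* = I/(p_1 + p_2·(q_2/q_1)).
Numerically q_2/q_1 = 0.003979, so q_1* = 50/(5.4 + 8.6·0.003979) = 9.2009.

q_1* = 9.2009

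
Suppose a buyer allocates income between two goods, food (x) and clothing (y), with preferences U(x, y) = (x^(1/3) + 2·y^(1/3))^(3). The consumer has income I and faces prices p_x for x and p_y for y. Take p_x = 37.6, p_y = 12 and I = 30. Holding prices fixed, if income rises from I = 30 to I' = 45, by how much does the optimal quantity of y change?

With the ratio pinned down, the budget gives x* = I/(p_x + p_y·(y/x)) and y* = (y/x)·x*.
Numerically y/x = 15.687542, so x* = 30/(37.6 + 12·15.687542) = 0.1328 and y* = 15.687542·0.1328 = 2.0838.
At I' = 45: y* = 3.1257. Change: 3.1257 − 2.0838 = 1.0419.

Δy* = 1.0419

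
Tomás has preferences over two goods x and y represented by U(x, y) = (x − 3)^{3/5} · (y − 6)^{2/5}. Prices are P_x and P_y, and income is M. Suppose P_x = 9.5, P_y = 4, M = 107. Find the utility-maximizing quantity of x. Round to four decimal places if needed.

MRS = (3/2)·(y−6)/(x−3). Tangency with P_x/P_y gives y−6 = (2/3)·(P_x/P_y)·(x−3).
Substituting into the budget: x* = 3 + 0.6·(M − 3·P_x − 6·P_y)/P_x, and y* = 6 + 0.4·(…)/P_y.
Discretionary income = 107 − 3·9.5 − 6·4 = 54.5; x* = 3 + 0.6·54.5/9.5 = 6.4421.

x* = 6.4421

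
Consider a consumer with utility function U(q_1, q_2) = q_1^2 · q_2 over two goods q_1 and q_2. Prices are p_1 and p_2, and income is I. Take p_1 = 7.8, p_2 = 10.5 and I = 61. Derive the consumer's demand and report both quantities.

q_1* = 5.2137, q_2* = 1.9365

Demand: q_1*(p_1,p_2,I) = 2/3·I/p_1 and q_2* = 1/3·I/p_2.
At p_1=7.8, p_2=10.5, I=61: q_1* = 2/3·61/7.8 = 5.2137, q_2* = 1.9365.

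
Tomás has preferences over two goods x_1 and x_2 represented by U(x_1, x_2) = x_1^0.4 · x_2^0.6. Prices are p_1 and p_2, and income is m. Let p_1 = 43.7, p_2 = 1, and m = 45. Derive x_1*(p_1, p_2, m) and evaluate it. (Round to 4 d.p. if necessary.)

x_1* = 0.4119

MU_x_1/MU_x_2 = (0.4·x_2)/(0.6·x_1); tangency sets this equal to p_1/p_2.
Rearranging, p_2·x_2 = (3/2)·p_1·x_1. Substituting into the budget gives p_1·x_1·(1 + (3/2)) = m.
Demand: x_1*(p_1,p_2,m) = 0.4·m/p_1 and x_2* = 0.6·m/p_2.
At p_1=43.7, p_2=1, m=45: x_1* = 0.4·45/43.7 = 0.4119.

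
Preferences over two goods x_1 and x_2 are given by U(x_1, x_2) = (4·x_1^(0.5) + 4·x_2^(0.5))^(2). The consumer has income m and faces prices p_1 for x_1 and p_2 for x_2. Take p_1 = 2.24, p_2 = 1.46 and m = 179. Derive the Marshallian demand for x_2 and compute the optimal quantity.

From the CES first-order condition, (x_2/x_1)^(0.5) = p_1/p_2.
Solve for the ratio: x_2/x_1 = [p_1/p_2]^(2).
Substitute x_2 = (x_2/x_1)·x_1 into the budget: x_1* = m/(p_1 + p_2·(x_2/x_1)).
Numerically x_2/x_1 = 2.353913, so x_1* = 179/(2.24 + 1.46·2.353913) = 31.5323 and x_2* = 2.353913·31.5323 = 74.2244.

x_2* = 74.2244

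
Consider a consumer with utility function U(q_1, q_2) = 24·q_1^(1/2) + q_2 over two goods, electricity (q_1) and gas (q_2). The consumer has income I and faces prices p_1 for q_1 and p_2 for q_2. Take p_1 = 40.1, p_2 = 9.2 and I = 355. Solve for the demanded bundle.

q_1* = 7.5797, q_2* = 5.5496

Plugging in: q_1* = (12·9.2/40.1)² = 7.5797, q_2* = 5.5496.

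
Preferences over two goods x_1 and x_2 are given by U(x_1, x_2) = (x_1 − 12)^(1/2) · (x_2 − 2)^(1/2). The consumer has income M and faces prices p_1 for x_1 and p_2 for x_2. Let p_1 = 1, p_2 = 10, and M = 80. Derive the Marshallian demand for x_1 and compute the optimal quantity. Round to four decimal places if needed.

This is Cobb-Douglas in (x_1−12, x_2−2): tangency gives 0.5·p_2·(x_2−2) = 0.5·p_1·(x_1−12).
After buying the subsistence bundle (12, 2), a share 0.5 of the remaining income goes to x_1: x_1* = 12 + 0.5·(M − 12p_1 − 2p_2)/p_1.
Discretionary income = 80 − 12·1 − 2·10 = 48; x_1* = 12 + 0.5·48/1 = 36.

x_1* = 36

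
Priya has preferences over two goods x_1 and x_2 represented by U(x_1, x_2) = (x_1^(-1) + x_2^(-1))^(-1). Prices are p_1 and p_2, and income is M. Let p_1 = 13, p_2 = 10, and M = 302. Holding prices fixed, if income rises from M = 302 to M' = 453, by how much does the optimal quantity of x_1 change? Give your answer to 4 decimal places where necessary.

MU_x_1 ∝ x_1^(-2), MU_x_2 ∝ x_2^(-2), so MRS = (x_2/x_1)^(2) = p_1/p_2.
Hence x_2/x_1 = (p_1/p_2)^(1/(2)), i.e. raised to the 0.5 power.
Substitute x_2 = (x_2/x_1)·x_1 into the budget: x_1* = M/(p_1 + p_2·(x_2/x_1)).
Numerically x_2/x_1 = 1.140175, so x_1* = 302/(13 + 10·1.140175) = 12.3762.
At M' = 453: x_1* = 18.5642. Change: 18.5642 − 12.3762 = 6.1881.

Δx_1* = 6.1881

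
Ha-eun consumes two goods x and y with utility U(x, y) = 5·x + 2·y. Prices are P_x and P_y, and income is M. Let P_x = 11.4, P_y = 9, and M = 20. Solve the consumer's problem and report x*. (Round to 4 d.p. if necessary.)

Linear utility — the consumer picks whichever good has higher MU/price: 5/11.4 = 0.4386 vs 2/9 = 0.2222.
x gives more utility per dollar, so spend all income on x: x* = M/P_x, y* = 0.
Numerically: x* = 1.7544, y* = 0.

x* = 1.7544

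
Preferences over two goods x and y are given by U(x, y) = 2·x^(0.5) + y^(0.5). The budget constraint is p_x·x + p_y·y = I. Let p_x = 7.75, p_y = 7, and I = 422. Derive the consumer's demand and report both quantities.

x* = 42.6474, y* = 13.0689

Numerically y/x = 0.306441, so x* = 422/(7.75 + 7·0.306441) = 42.6474 and y* = 0.306441·42.6474 = 13.0689.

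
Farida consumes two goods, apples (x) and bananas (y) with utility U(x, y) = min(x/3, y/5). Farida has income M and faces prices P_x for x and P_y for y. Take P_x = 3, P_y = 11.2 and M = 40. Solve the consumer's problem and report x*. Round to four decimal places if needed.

With perfect complements, no substitution: consume in ratio x:y = 3:5.
Budget: P_x·x + P_y·(5/3)·x = M, so (3·P_x + 5·P_y)·x = 3·M.
Demand: x*(P_x,P_y,M) = 3·M/(3·P_x + 5·P_y), y* = 5·M/(3·P_x + 5·P_y).
Here 3·3 + 5·11.2 = 65, giving x* = 1.8462.

x* = 1.8462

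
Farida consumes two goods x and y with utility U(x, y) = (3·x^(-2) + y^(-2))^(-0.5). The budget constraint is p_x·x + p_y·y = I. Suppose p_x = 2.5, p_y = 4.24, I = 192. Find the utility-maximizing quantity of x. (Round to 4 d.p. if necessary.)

x* = 38.6692

From the CES first-order condition, 3·(y/x)^(3) = p_x/p_y.
Hence y/x = ((1/3)·p_x/p_y)^(1/(3)), i.e. raised to the 1/3 power.
Substitute y = (y/x)·x into the budget: x* = I/(p_x + p_y·(y/x)).
Numerically y/x = 0.581412, so x* = 192/(2.5 + 4.24·0.581412) = 38.6692.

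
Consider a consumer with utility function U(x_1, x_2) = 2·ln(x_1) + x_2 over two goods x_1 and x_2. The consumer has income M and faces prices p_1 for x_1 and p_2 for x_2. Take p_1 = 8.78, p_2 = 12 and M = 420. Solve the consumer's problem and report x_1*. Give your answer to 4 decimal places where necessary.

MU_x_1 = 2/x_1, MU_x_2 = 1. Tangency: 2/x_1 = p_1/p_2.
So x_1*(p_1,p_2) = 2·p_2/p_1, independent of income; and x_2* = (M − 2·p_2)/p_2.
At the given prices: x_1* = 2·12/8.78 = 2.7335.

x_1* = 2.7335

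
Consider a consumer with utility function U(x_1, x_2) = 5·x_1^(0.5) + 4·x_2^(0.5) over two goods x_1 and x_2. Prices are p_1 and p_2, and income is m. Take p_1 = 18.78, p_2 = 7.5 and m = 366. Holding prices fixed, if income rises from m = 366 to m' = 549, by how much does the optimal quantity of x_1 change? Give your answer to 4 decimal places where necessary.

Δx_1* = 3.7442

With the ratio pinned down, the budget gives x_1* = m/(p_1 + p_2·(x_2/x_1)) and x_2* = (x_2/x_1)·x_1*.
Numerically x_2/x_1 = 4.01281, so x_1* = 366/(18.78 + 7.5·4.01281) = 7.4883.
At m' = 549: x_1* = 11.2325. Change: 11.2325 − 7.4883 = 3.7442.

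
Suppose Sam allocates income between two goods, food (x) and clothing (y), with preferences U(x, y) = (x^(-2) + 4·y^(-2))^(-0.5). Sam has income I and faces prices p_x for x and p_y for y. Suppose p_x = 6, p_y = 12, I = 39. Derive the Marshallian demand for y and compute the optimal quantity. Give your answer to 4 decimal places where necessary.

Numerically y/x = 1.259921, so x* = 39/(6 + 12·1.259921) = 1.8467 and y* = 1.259921·1.8467 = 2.3267.

y* = 2.3267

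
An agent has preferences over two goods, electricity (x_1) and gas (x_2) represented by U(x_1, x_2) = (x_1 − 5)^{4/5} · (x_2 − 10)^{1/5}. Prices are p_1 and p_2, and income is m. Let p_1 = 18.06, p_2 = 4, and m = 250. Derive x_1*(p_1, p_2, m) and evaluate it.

x_1* = 10.3023

Let x_1' = x_1−5, x_2' = x_2−10. MRS = 4·x_2'/x_1' = p_1/p_2.
Substituting into the budget: x_1* = 5 + 0.8·(m − 5·p_1 − 10·p_2)/p_1, and x_2* = 10 + 0.2·(…)/p_2.
Discretionary income = 250 − 5·18.06 − 10·4 = 119.7; x_1* = 5 + 0.8·119.7/18.06 = 10.3023.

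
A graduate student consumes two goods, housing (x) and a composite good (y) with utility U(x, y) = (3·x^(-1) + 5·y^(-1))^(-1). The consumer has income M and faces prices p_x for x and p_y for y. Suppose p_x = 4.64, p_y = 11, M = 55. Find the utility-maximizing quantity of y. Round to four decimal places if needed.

y* = 3.3265

MU_x ∝ 3·x^(-2), MU_y ∝ 5·y^(-2), so MRS = (3/5)·(y/x)^(2) = p_x/p_y.
Solve for the ratio: y/x = [(5/3)·p_x/p_y]^(0.5).
With the ratio pinned down, the budget gives x* = M/(p_x + p_y·(y/x)) and y* = (y/x)·x*.
Numerically y/x = 0.838469, so x* = 55/(4.64 + 11·0.838469) = 3.9673 and y* = 0.838469·3.9673 = 3.3265.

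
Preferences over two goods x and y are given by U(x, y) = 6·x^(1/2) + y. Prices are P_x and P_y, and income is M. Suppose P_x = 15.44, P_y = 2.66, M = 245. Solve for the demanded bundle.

Set MRS = P_x/P_y: 3·x^(−1/2) = P_x/P_y.
Thus x* = (3·P_y/P_x)² — independent of M — with the rest of income spent on y.
Plugging in: x* = (3·2.66/15.44)² = 0.2671, y* = 90.5547.

x* = 0.2671, y* = 90.5547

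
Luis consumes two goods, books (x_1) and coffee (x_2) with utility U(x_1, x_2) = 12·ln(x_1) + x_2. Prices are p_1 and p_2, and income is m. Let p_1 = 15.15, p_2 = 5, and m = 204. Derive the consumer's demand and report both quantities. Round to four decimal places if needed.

x_1* = 3.9604, x_2* = 28.8

So x_1*(p_1,p_2) = 12·p_2/p_1, independent of income; and x_2* = (m − 12·p_2)/p_2.
At the given prices: x_1* = 12·5/15.15 = 3.9604, and x_2* = 28.8.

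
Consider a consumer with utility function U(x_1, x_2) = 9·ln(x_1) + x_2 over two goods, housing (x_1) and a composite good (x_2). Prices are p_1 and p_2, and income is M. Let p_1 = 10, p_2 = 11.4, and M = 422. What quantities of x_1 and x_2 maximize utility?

x_1* = 10.26, x_2* = 28.0175

Set MRS = p_1/p_2: (9/x_1)/1 = p_1/p_2.
So x_1*(p_1,p_2) = 9·p_2/p_1, independent of income; and x_2* = (M − 9·p_2)/p_2.
At the given prices: x_1* = 9·11.4/10 = 10.26, and x_2* = 28.0175.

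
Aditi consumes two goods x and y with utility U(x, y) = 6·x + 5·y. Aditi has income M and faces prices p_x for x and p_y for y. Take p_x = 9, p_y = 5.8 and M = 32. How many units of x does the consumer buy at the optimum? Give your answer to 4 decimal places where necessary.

x* = 0

Perfect substitutes: compare marginal utility per dollar. 6/p_x vs 5/p_y → 0.6667 vs 0.8621.
y gives more utility per dollar, so spend all income on y: y* = M/p_y, x* = 0.
Numerically: x* = 0, y* = 5.5172.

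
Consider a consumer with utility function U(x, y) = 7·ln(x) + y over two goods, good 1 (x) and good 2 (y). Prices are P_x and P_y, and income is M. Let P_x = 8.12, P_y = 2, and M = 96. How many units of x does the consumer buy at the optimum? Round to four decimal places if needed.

x* = 1.7241

MU_x = 7/x, MU_y = 1. Tangency: 7/x = P_x/P_y.
So x*(P_x,P_y) = 7·P_y/P_x, independent of income; and y* = (M − 7·P_y)/P_y.
At the given prices: x* = 7·2/8.12 = 1.7241.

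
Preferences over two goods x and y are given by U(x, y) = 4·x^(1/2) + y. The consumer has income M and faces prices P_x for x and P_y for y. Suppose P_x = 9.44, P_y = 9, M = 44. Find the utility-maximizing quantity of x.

x* = 3.6358

Utility is quasi-linear in y; the FOC for x is 2/√x = P_x/P_y.
Thus x* = (2·P_y/P_x)² — independent of M — with the rest of income spent on y.
Plugging in: x* = (2·9/9.44)² = 3.6358.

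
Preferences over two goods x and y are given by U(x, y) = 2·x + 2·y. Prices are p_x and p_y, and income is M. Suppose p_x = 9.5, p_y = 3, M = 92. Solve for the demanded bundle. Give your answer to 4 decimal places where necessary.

x* = 0, y* = 30.6667

Linear utility — the consumer picks whichever good has higher MU/price: 2/9.5 = 0.2105 vs 2/3 = 0.6667.
y gives more utility per dollar, so spend all income on y: y* = M/p_y, x* = 0.
Numerically: x* = 0, y* = 30.6667.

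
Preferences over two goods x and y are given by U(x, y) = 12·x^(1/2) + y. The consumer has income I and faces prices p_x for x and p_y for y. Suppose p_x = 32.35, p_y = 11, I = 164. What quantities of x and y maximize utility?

x* = 4.1624, y* = 2.668

MU_x = 6/√x, MU_y = 1. Tangency: 6/√x = p_x/p_y.
Solve: √x = 6·p_y/p_x, so x*(p_x,p_y) = (6·p_y/p_x)², and y* = (I − p_x·x*)/p_y.
Plugging in: x* = (6·11/32.35)² = 4.1624, y* = 2.668.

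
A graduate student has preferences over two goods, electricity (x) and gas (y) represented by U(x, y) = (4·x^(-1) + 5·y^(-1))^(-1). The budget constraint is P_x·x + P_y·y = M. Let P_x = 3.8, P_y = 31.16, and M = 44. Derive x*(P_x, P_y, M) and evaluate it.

MRS = MU_x/MU_y = (4/5)·(y/x)^(2). Set equal to P_x/P_y.
Solve for the ratio: y/x = [(5/4)·P_x/P_y]^(0.5).
Substitute y = (y/x)·x into the budget: x* = M/(P_x + P_y·(y/x)).
Numerically y/x = 0.390434, so x* = 44/(3.8 + 31.16·0.390434) = 2.7559.

x* = 2.7559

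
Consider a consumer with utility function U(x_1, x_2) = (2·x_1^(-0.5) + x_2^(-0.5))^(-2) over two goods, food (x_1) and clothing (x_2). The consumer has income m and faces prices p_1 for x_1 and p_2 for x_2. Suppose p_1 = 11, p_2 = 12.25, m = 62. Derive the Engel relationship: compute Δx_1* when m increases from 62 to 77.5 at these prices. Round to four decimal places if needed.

Δx_1* = 0.8525

MU_x_1 ∝ 2·x_1^(-1.5), MU_x_2 ∝ x_2^(-1.5), so MRS = 2·(x_2/x_1)^(1.5) = p_1/p_2.
Solve for the ratio: x_2/x_1 = [(1/2)·p_1/p_2]^(2/3).
With the ratio pinned down, the budget gives x_1* = m/(p_1 + p_2·(x_2/x_1)) and x_2* = (x_2/x_1)·x_1*.
Numerically x_2/x_1 = 0.586342, so x_1* = 62/(11 + 12.25·0.586342) = 3.4098.
At m' = 77.5: x_1* = 4.2623. Change: 4.2623 − 3.4098 = 0.8525.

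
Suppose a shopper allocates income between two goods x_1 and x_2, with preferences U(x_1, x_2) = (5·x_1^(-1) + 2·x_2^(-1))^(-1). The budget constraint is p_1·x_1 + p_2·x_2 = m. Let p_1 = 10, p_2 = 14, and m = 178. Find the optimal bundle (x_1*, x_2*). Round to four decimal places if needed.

Numerically x_2/x_1 = 0.534522, so x_1* = 178/(10 + 14·0.534522) = 10.1811 and x_2* = 0.534522·10.1811 = 5.442.

x_1* = 10.1811, x_2* = 5.442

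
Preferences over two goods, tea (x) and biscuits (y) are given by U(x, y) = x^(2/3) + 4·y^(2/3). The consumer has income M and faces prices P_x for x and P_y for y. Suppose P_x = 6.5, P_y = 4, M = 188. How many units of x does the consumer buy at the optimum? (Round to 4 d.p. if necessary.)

x* = 0.1701

From the CES first-order condition, (1/4)·(y/x)^(1/3) = P_x/P_y.
Solve for the ratio: y/x = [4·P_x/P_y]^(3).
With the ratio pinned down, the budget gives x* = M/(P_x + P_y·(y/x)) and y* = (y/x)·x*.
Numerically y/x = 274.625, so x* = 188/(6.5 + 4·274.625) = 0.1701.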